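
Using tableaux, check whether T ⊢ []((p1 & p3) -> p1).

Valid in T

Tableau for the negation ~[]((p1 & p3) -> p1):
1. ~[]((p1 & p3) -> p1), w0
2. ~((p1 & p3) -> p1), w1   [~[]-rule on 1: fresh world w1, w0Rw1]
3. p1 & p3, w1   [~->-rule on 2]
4. ~p1, w1   [~->-rule on 2]
5. p1, w1   [&-rule on 3]
6. p3, w1   [&-rule on 3]
Accessibility: w0Rw0, w0Rw1, w1Rw1
Branch closes: p1 and ~p1 both at w1.
Every branch of the negation's tableau closes; the branch above is one of them.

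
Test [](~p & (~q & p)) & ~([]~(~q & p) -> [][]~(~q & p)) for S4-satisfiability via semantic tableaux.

No, unsatisfiable

1. [](~p & (~q & p)) & ~([]~(~q & p) -> [][]~(~q & p)), w0
2. [](~p & (~q & p)), w0
3. ~([]~(~q & p) -> [][]~(~q & p)), w0
4. []~(~q & p), w0
5. ~[][]~(~q & p), w0
6. ~p & (~q & p), w0
7. ~p, w0
8. ~q & p, w0
9. ~q, w0
10. p, w0
Accessibility: w0Rw0
Branch closes: p and ~p both at w0.
All branches of the tableau close; one closing branch shown above.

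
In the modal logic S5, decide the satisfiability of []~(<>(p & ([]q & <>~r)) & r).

1. []~(<>(p & ([]q & <>~r)) & r), 0
2. ~(<>(p & ([]q & <>~r)) & r), 0
3. ~r, 0
Accessibility: 0R0

Satisfiable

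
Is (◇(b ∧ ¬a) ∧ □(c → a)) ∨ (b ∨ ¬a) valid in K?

Not valid

Tableau for the negation ¬((◇(b ∧ ¬a) ∧ □(c → a)) ∨ (b ∨ ¬a)):
1. ¬((◇(b ∧ ¬a) ∧ □(c → a)) ∨ (b ∨ ¬a)), u
2. ¬(◇(b ∧ ¬a) ∧ □(c → a)), u
3. ¬(b ∨ ¬a), u
4. ¬b, u
5. a, u
6. ¬□(c → a), u
7. ¬(c → a), v
8. c, v
9. ¬a, v
Accessibility: uRv
The negation has an open branch (countermodel exists).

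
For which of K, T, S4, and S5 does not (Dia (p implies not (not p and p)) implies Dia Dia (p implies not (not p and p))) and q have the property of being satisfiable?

T-tableau for the formula:
1. not (Dia (p implies not (not p and p)) implies Dia Dia (p implies not (not p and p))) and q, w0
2. not (Dia (p implies not (not p and p)) implies Dia Dia (p implies not (not p and p))), w0
3. q, w0
4. Dia (p implies not (not p and p)), w0
5. not Dia Dia (p implies not (not p and p)), w0
6. not Dia (p implies not (not p and p)), w0
7. not (p implies not (not p and p)), w0
8. p, w0
9. not p and p, w0
10. not p, w0
Accessibility: w0Rw0
Branch closes: p and not p both at w0.
Every branch closes (one shown): unsatisfiable in T, hence also in S4, S5 (every S4/S5-frame is a T-frame).
K-tableau for the formula:
1. not (Dia (p implies not (not p and p)) implies Dia Dia (p implies not (not p and p))) and q, w0
2. not (Dia (p implies not (not p and p)) implies Dia Dia (p implies not (not p and p))), w0
3. q, w0
4. Dia (p implies not (not p and p)), w0
5. not Dia Dia (p implies not (not p and p)), w0
6. p implies not (not p and p), w1
7. not Dia (p implies not (not p and p)), w1
8. not (not p and p), w1
9. not p, w1
Accessibility: w0Rw1
Complete open branch: satisfiable in K.

K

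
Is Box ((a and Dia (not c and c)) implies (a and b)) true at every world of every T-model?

Valid

Tableau for the negation not Box ((a and Dia (not c and c)) implies (a and b)):
1. not Box ((a and Dia (not c and c)) implies (a and b)), 0
2. not ((a and Dia (not c and c)) implies (a and b)), 1
3. a and Dia (not c and c), 1
4. not (a and b), 1
5. a, 1
6. Dia (not c and c), 1
7. not b, 1
8. not c and c, 2
9. not c, 2
10. c, 2
Accessibility: 0R0, 0R1, 1R1, 1R2, 2R2
Branch closes: c and not c both at 2.
Every branch of the negation's tableau closes; the branch above is one of them.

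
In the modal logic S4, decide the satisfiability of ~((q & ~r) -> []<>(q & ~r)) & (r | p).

Satisfiable

1. ~((q & ~r) -> []<>(q & ~r)) & (r | p), u
2. ~((q & ~r) -> []<>(q & ~r)), u   [&-rule on 1]
3. r | p, u   [&-rule on 1]
4. q & ~r, u   [~->-rule on 2]
5. ~[]<>(q & ~r), u   [~->-rule on 2]
6. q, u   [&-rule on 4]
7. ~r, u   [&-rule on 4]
8. p, u   [|-rule on 3 (branches; this branch)]
9. ~<>(q & ~r), v   [~[]-rule on 5: fresh world v, uRv]
10. ~(q & ~r), v   [~<>-rule on 9 via vRv]
11. r, v   [~&-rule on 10 (branches; this branch)]
Accessibility: uRu, uRv, vRv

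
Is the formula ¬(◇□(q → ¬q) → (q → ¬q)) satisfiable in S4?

1. ¬(◇□(q → ¬q) → (q → ¬q)), w0
2. ◇□(q → ¬q), w0
3. ¬(q → ¬q), w0
4. q, w0
5. □(q → ¬q), w1
6. q → ¬q, w1
7. ¬q, w1
Accessibility: w0Rw0, w0Rw1, w1Rw1

Satisfiable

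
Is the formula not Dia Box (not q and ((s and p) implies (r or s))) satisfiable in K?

1. not Dia Box (not q and ((s and p) implies (r or s))), 0

Yes, satisfiable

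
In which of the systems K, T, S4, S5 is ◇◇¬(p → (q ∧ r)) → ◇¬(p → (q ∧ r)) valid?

S4, S5

S4-tableau for the negation ¬(◇◇¬(p → (q ∧ r)) → ◇¬(p → (q ∧ r))):
1. ¬(◇◇¬(p → (q ∧ r)) → ◇¬(p → (q ∧ r))), 0
2. ◇◇¬(p → (q ∧ r)), 0   [¬→-rule on 1]
3. ¬◇¬(p → (q ∧ r)), 0   [¬→-rule on 1]
4. p → (q ∧ r), 0   [¬◇-rule on 3 via 0R0]
5. q ∧ r, 0   [→-rule on 4 (branches; this branch)]
6. q, 0   [∧-rule on 5]
7. r, 0   [∧-rule on 5]
8. ◇¬(p → (q ∧ r)), 1   [◇-rule on 2: fresh world 1, 0R1]
9. p → (q ∧ r), 1   [¬◇-rule on 3 via 0R1]
10. q ∧ r, 1   [→-rule on 9 (branches; this branch)]
11. q, 1   [∧-rule on 10]
12. r, 1   [∧-rule on 10]
13. ¬(p → (q ∧ r)), 2   [◇-rule on 8: fresh world 2, 1R2]
14. p, 2   [¬→-rule on 13]
15. ¬(q ∧ r), 2   [¬→-rule on 13]
16. p → (q ∧ r), 2   [¬◇-rule on 3 via 0R2]
17. ¬r, 2   [¬∧-rule on 15 (branches; this branch)]
18. q ∧ r, 2   [→-rule on 16 (branches; this branch)]
19. q, 2   [∧-rule on 18]
20. r, 2   [∧-rule on 18]
Accessibility: 0R0, 0R1, 0R2, 1R1, 1R2, 2R2
Branch closes: r and ¬r both at 2.
Every branch closes (one shown): valid in S4, hence also in S5 (every theorem of S4 is a theorem of S5).
T-tableau for the negation ¬(◇◇¬(p → (q ∧ r)) → ◇¬(p → (q ∧ r))):
1. ¬(◇◇¬(p → (q ∧ r)) → ◇¬(p → (q ∧ r))), 0
2. ◇◇¬(p → (q ∧ r)), 0   [¬→-rule on 1]
3. ¬◇¬(p → (q ∧ r)), 0   [¬→-rule on 1]
4. p → (q ∧ r), 0   [¬◇-rule on 3 via 0R0]
5. q ∧ r, 0   [→-rule on 4 (branches; this branch)]
6. q, 0   [∧-rule on 5]
7. r, 0   [∧-rule on 5]
8. ◇¬(p → (q ∧ r)), 1   [◇-rule on 2: fresh world 1, 0R1]
9. p → (q ∧ r), 1   [¬◇-rule on 3 via 0R1]
10. q ∧ r, 1   [→-rule on 9 (branches; this branch)]
11. q, 1   [∧-rule on 10]
12. r, 1   [∧-rule on 10]
13. ¬(p → (q ∧ r)), 2   [◇-rule on 8: fresh world 2, 1R2]
14. p, 2   [¬→-rule on 13]
15. ¬(q ∧ r), 2   [¬→-rule on 13]
16. ¬r, 2   [¬∧-rule on 15 (branches; this branch)]
Accessibility: 0R0, 0R1, 1R1, 1R2, 2R2
Complete open branch: countermodel on a T-frame, so not valid in T, nor in K (the same frame is also a K-frame).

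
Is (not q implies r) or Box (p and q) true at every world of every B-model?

Tableau for the negation not ((not q implies r) or Box (p and q)):
1. not ((not q implies r) or Box (p and q)), u
2. not (not q implies r), u
3. not Box (p and q), u
4. not q, u
5. not r, u
6. not (p and q), v
7. not q, v
Accessibility: uRu, uRv, vRu, vRv
The negation has an open branch (countermodel exists).

Invalid (countermodel exists)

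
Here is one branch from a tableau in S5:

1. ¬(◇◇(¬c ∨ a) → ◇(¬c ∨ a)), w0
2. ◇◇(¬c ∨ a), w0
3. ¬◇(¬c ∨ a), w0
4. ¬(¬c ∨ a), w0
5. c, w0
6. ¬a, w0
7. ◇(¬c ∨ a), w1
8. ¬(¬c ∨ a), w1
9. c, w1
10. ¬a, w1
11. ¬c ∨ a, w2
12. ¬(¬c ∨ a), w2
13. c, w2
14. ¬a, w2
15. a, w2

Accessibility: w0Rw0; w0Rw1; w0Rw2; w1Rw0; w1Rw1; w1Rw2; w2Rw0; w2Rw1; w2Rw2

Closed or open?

Both a and ¬a appear at w2.

Yes, closed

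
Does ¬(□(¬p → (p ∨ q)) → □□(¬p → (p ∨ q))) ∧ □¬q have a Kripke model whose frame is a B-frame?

Yes, satisfiable

1. ¬(□(¬p → (p ∨ q)) → □□(¬p → (p ∨ q))) ∧ □¬q, u
2. ¬(□(¬p → (p ∨ q)) → □□(¬p → (p ∨ q))), u   [∧-rule on 1]
3. □¬q, u   [∧-rule on 1]
4. □(¬p → (p ∨ q)), u   [¬→-rule on 2]
5. ¬□□(¬p → (p ∨ q)), u   [¬→-rule on 2]
6. ¬q, u   [□-rule on 3 via uRu]
7. ¬p → (p ∨ q), u   [□-rule on 4 via uRu]
8. p ∨ q, u   [→-rule on 7 (branches; this branch)]
9. p, u   [∨-rule on 8 (branches; this branch)]
10. ¬□(¬p → (p ∨ q)), v   [¬□-rule on 5: fresh world v, uRv]
11. ¬q, v   [□-rule on 3 via uRv]
12. ¬p → (p ∨ q), v   [□-rule on 4 via uRv]
13. p ∨ q, v   [→-rule on 12 (branches; this branch)]
14. p, v   [∨-rule on 13 (branches; this branch)]
15. ¬(¬p → (p ∨ q)), w   [¬□-rule on 10: fresh world w, vRw]
16. ¬p, w   [¬→-rule on 15]
17. ¬(p ∨ q), w   [¬→-rule on 15]
18. ¬q, w   [¬∨-rule on 17]
Accessibility: uRu, uRv, vRu, vRv, vRw, wRv, wRw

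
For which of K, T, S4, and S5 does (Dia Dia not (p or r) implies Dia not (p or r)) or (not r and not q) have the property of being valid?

S4, S5

S4-tableau for the negation not ((Dia Dia not (p or r) implies Dia not (p or r)) or (not r and not q)):
1. not ((Dia Dia not (p or r) implies Dia not (p or r)) or (not r and not q)), u
2. not (Dia Dia not (p or r) implies Dia not (p or r)), u
3. not (not r and not q), u
4. Dia Dia not (p or r), u
5. not Dia not (p or r), u
6. p or r, u
7. q, u
8. r, u
9. Dia not (p or r), v
10. p or r, v
11. r, v
12. not (p or r), w
13. not p, w
14. not r, w
15. p or r, w
16. r, w
Accessibility: uRu, uRv, uRw, vRv, vRw, wRw
Branch closes: r and not r both at w.
Every branch closes (one shown): valid in S4, hence also in S5 (every theorem of S4 is a theorem of S5).
T-tableau for the negation not ((Dia Dia not (p or r) implies Dia not (p or r)) or (not r and not q)):
1. not ((Dia Dia not (p or r) implies Dia not (p or r)) or (not r and not q)), u
2. not (Dia Dia not (p or r) implies Dia not (p or r)), u
3. not (not r and not q), u
4. Dia Dia not (p or r), u
5. not Dia not (p or r), u
6. p or r, u
7. q, u
8. r, u
9. Dia not (p or r), v
10. p or r, v
11. r, v
12. not (p or r), w
13. not p, w
14. not r, w
Accessibility: uRu, uRv, vRv, vRw, wRw
Complete open branch: countermodel on a T-frame, so not valid in T, nor in K (the same frame is also a K-frame).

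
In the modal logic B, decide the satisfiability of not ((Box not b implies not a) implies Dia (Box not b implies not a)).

Unsatisfiable (every branch closes)

1. not ((Box not b implies not a) implies Dia (Box not b implies not a)), 0
2. Box not b implies not a, 0   [neg-implies-rule on 1]
3. not Dia (Box not b implies not a), 0   [neg-implies-rule on 1]
4. not (Box not b implies not a), 0   [neg-Dia-rule on 3 via 0R0]
5. Box not b, 0   [neg-implies-rule on 4]
6. a, 0   [neg-implies-rule on 4]
7. not b, 0   [Box-rule on 5 via 0R0]
8. not Box not b, 0   [implies-rule on 2 (branches; this branch)]
9. b, 1   [neg-Box-rule on 8: fresh world 1, 0R1]
10. not (Box not b implies not a), 1   [neg-Dia-rule on 3 via 0R1]
11. Box not b, 1   [neg-implies-rule on 10]
12. a, 1   [neg-implies-rule on 10]
13. not b, 1   [Box-rule on 5 via 0R1]
Accessibility: 0R0, 0R1, 1R0, 1R1
Branch closes: b and not b both at 1.
Every branch closes; the branch above is one of them.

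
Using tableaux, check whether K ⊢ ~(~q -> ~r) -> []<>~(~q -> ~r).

Invalid (countermodel exists)

Tableau for the negation ~(~(~q -> ~r) -> []<>~(~q -> ~r)):
1. ~(~(~q -> ~r) -> []<>~(~q -> ~r)), 0
2. ~(~q -> ~r), 0   [~->-rule on 1]
3. ~[]<>~(~q -> ~r), 0   [~->-rule on 1]
4. ~q, 0   [~->-rule on 2]
5. r, 0   [~->-rule on 2]
6. ~<>~(~q -> ~r), 1   [~[]-rule on 3: fresh world 1, 0R1]
Accessibility: 0R1
The negation has an open branch (countermodel exists).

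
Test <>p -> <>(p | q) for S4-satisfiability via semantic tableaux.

Yes, satisfiable

1. <>p -> <>(p | q), u
2. <>(p | q), u
3. p | q, v
4. q, v
Accessibility: uRu, uRv, vRv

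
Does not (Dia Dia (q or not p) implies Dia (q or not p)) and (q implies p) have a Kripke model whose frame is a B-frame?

1. not (Dia Dia (q or not p) implies Dia (q or not p)) and (q implies p), u
2. not (Dia Dia (q or not p) implies Dia (q or not p)), u
3. q implies p, u
4. Dia Dia (q or not p), u
5. not Dia (q or not p), u
6. not (q or not p), u
7. not q, u
8. p, u
9. Dia (q or not p), v
10. not (q or not p), v
11. not q, v
12. p, v
13. q or not p, w
14. not p, w
Accessibility: uRu, uRv, vRu, vRv, vRw, wRv, wRw

Satisfiable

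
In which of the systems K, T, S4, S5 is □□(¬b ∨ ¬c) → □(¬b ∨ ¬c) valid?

T, S4, S5

T-tableau for the negation ¬(□□(¬b ∨ ¬c) → □(¬b ∨ ¬c)):
1. ¬(□□(¬b ∨ ¬c) → □(¬b ∨ ¬c)), 0
2. □□(¬b ∨ ¬c), 0
3. ¬□(¬b ∨ ¬c), 0
4. □(¬b ∨ ¬c), 0
5. ¬b ∨ ¬c, 0
6. ¬c, 0
7. ¬(¬b ∨ ¬c), 1
8. b, 1
9. c, 1
10. □(¬b ∨ ¬c), 1
11. ¬b ∨ ¬c, 1
12. ¬c, 1
Accessibility: 0R0, 0R1, 1R1
Branch closes: c and ¬c both at 1.
Every branch closes (one shown): valid in T, hence also in S4, S5 (every theorem of T is a theorem of S4 and S5).
K-tableau for the negation ¬(□□(¬b ∨ ¬c) → □(¬b ∨ ¬c)):
1. ¬(□□(¬b ∨ ¬c) → □(¬b ∨ ¬c)), 0
2. □□(¬b ∨ ¬c), 0
3. ¬□(¬b ∨ ¬c), 0
4. ¬(¬b ∨ ¬c), 1
5. b, 1
6. c, 1
7. □(¬b ∨ ¬c), 1
Accessibility: 0R1
Complete open branch: countermodel on a K-frame, so not valid in K.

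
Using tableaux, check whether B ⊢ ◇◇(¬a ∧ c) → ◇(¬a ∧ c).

Tableau for the negation ¬(◇◇(¬a ∧ c) → ◇(¬a ∧ c)):
1. ¬(◇◇(¬a ∧ c) → ◇(¬a ∧ c)), 0
2. ◇◇(¬a ∧ c), 0   [¬→-rule on 1]
3. ¬◇(¬a ∧ c), 0   [¬→-rule on 1]
4. ¬(¬a ∧ c), 0   [¬◇-rule on 3 via 0R0]
5. ¬c, 0   [¬∧-rule on 4 (branches; this branch)]
6. ◇(¬a ∧ c), 1   [◇-rule on 2: fresh world 1, 0R1]
7. ¬(¬a ∧ c), 1   [¬◇-rule on 3 via 0R1]
8. ¬c, 1   [¬∧-rule on 7 (branches; this branch)]
9. ¬a ∧ c, 2   [◇-rule on 6: fresh world 2, 1R2]
10. ¬a, 2   [∧-rule on 9]
11. c, 2   [∧-rule on 9]
Accessibility: 0R0, 0R1, 1R0, 1R1, 1R2, 2R1, 2R2
The negation has an open branch (countermodel exists).

Not valid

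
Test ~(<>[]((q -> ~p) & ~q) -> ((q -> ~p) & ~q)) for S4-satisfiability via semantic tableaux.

1. ~(<>[]((q -> ~p) & ~q) -> ((q -> ~p) & ~q)), 0
2. <>[]((q -> ~p) & ~q), 0   [~->-rule on 1]
3. ~((q -> ~p) & ~q), 0   [~->-rule on 1]
4. q, 0   [~&-rule on 3 (branches; this branch)]
5. []((q -> ~p) & ~q), 1   [<>-rule on 2: fresh world 1, 0R1]
6. (q -> ~p) & ~q, 1   [[]-rule on 5 via 1R1]
7. q -> ~p, 1   [&-rule on 6]
8. ~q, 1   [&-rule on 6]
9. ~p, 1   [->-rule on 7 (branches; this branch)]
Accessibility: 0R0, 0R1, 1R1

Satisfiable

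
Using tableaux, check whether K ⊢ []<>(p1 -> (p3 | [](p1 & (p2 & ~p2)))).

Invalid (countermodel exists)

Tableau for the negation ~[]<>(p1 -> (p3 | [](p1 & (p2 & ~p2)))):
1. ~[]<>(p1 -> (p3 | [](p1 & (p2 & ~p2)))), w0
2. ~<>(p1 -> (p3 | [](p1 & (p2 & ~p2)))), w1
Accessibility: w0Rw1
The negation has an open branch (countermodel exists).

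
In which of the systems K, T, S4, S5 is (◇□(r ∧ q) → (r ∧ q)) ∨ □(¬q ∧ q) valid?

S5-tableau for the negation ¬((◇□(r ∧ q) → (r ∧ q)) ∨ □(¬q ∧ q)):
1. ¬((◇□(r ∧ q) → (r ∧ q)) ∨ □(¬q ∧ q)), w0
2. ¬(◇□(r ∧ q) → (r ∧ q)), w0   [¬∨-rule on 1]
3. ¬□(¬q ∧ q), w0   [¬∨-rule on 1]
4. ◇□(r ∧ q), w0   [¬→-rule on 2]
5. ¬(r ∧ q), w0   [¬→-rule on 2]
6. ¬q, w0   [¬∧-rule on 5 (branches; this branch)]
7. ¬(¬q ∧ q), w1   [¬□-rule on 3: fresh world w1, w0Rw1]
8. ¬q, w1   [¬∧-rule on 7 (branches; this branch)]
9. □(r ∧ q), w2   [◇-rule on 4: fresh world w2, w0Rw2]
10. r ∧ q, w0   [□-rule on 9 via w2Rw0]
11. r, w0   [∧-rule on 10]
12. q, w0   [∧-rule on 10]
Accessibility: w0Rw0, w0Rw1, w0Rw2, w1Rw0, w1Rw1, w1Rw2, w2Rw0, w2Rw1, w2Rw2
Branch closes: q and ¬q both at w0.
Every branch closes (one shown): valid in S5.
S4-tableau for the negation ¬((◇□(r ∧ q) → (r ∧ q)) ∨ □(¬q ∧ q)):
1. ¬((◇□(r ∧ q) → (r ∧ q)) ∨ □(¬q ∧ q)), w0
2. ¬(◇□(r ∧ q) → (r ∧ q)), w0   [¬∨-rule on 1]
3. ¬□(¬q ∧ q), w0   [¬∨-rule on 1]
4. ◇□(r ∧ q), w0   [¬→-rule on 2]
5. ¬(r ∧ q), w0   [¬→-rule on 2]
6. ¬q, w0   [¬∧-rule on 5 (branches; this branch)]
7. ¬(¬q ∧ q), w1   [¬□-rule on 3: fresh world w1, w0Rw1]
8. ¬q, w1   [¬∧-rule on 7 (branches; this branch)]
9. □(r ∧ q), w2   [◇-rule on 4: fresh world w2, w0Rw2]
10. r ∧ q, w2   [□-rule on 9 via w2Rw2]
11. r, w2   [∧-rule on 10]
12. q, w2   [∧-rule on 10]
Accessibility: w0Rw0, w0Rw1, w0Rw2, w1Rw1, w2Rw2
Complete open branch: countermodel on an S4-frame, so not valid in S4, nor in K, T (the same frame is also a K-frame and a T-frame).

S5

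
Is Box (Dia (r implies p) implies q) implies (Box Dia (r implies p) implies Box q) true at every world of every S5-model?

Yes, valid

Tableau for the negation not (Box (Dia (r implies p) implies q) implies (Box Dia (r implies p) implies Box q)):
1. not (Box (Dia (r implies p) implies q) implies (Box Dia (r implies p) implies Box q)), w0
2. Box (Dia (r implies p) implies q), w0
3. not (Box Dia (r implies p) implies Box q), w0
4. Box Dia (r implies p), w0
5. not Box q, w0
6. Dia (r implies p) implies q, w0
7. Dia (r implies p), w0
8. q, w0
9. not q, w1
10. Dia (r implies p) implies q, w1
11. Dia (r implies p), w1
12. not Dia (r implies p), w1
13. not (r implies p), w0
14. r, w0
15. not p, w0
16. not (r implies p), w1
17. r, w1
18. not p, w1
19. r implies p, w2
20. Dia (r implies p) implies q, w2
21. Dia (r implies p), w2
22. not (r implies p), w2
23. r, w2
24. not p, w2
25. p, w2
Accessibility: w0Rw0, w0Rw1, w0Rw2, w1Rw0, w1Rw1, w1Rw2, w2Rw0, w2Rw1, w2Rw2
Branch closes: p and not p both at w2.
Every branch of the negation's tableau closes; the branch above is one of them.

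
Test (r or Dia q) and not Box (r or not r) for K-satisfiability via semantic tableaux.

Unsatisfiable

1. (r or Dia q) and not Box (r or not r), 0
2. r or Dia q, 0   [and-rule on 1]
3. not Box (r or not r), 0   [and-rule on 1]
4. Dia q, 0   [or-rule on 2 (branches; this branch)]
5. not (r or not r), 1   [neg-Box-rule on 3: fresh world 1, 0R1]
6. not r, 1   [neg-or-rule on 5]
7. r, 1   [neg-or-rule on 5]
Accessibility: 0R1
Branch closes: r and not r both at 1.
All branches of the tableau close; one closing branch shown above.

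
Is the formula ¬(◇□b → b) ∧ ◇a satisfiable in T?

1. ¬(◇□b → b) ∧ ◇a, w0
2. ¬(◇□b → b), w0
3. ◇a, w0
4. ◇□b, w0
5. ¬b, w0
6. a, w1
7. □b, w2
8. b, w2
Accessibility: w0Rw0, w0Rw1, w0Rw2, w1Rw1, w2Rw2

Yes, satisfiable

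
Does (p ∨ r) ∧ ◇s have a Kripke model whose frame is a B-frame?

1. (p ∨ r) ∧ ◇s, 0
2. p ∨ r, 0
3. ◇s, 0
4. r, 0
5. s, 1
Accessibility: 0R0, 0R1, 1R0, 1R1

Satisfiable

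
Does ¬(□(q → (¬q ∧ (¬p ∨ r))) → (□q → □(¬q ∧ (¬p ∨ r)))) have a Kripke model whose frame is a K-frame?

1. ¬(□(q → (¬q ∧ (¬p ∨ r))) → (□q → □(¬q ∧ (¬p ∨ r)))), 0
2. □(q → (¬q ∧ (¬p ∨ r))), 0
3. ¬(□q → □(¬q ∧ (¬p ∨ r))), 0
4. □q, 0
5. ¬□(¬q ∧ (¬p ∨ r)), 0
6. ¬(¬q ∧ (¬p ∨ r)), 1
7. q → (¬q ∧ (¬p ∨ r)), 1
8. q, 1
9. ¬(¬p ∨ r), 1
10. p, 1
11. ¬r, 1
12. ¬q ∧ (¬p ∨ r), 1
13. ¬q, 1
14. ¬p ∨ r, 1
Accessibility: 0R1
Branch closes: q and ¬q both at 1.
All branches of the tableau close; one closing branch shown above.

No, unsatisfiable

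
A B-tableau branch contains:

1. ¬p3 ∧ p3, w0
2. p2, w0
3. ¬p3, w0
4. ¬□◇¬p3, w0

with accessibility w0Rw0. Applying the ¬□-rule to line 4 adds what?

a fresh world w1 with w0Rw1, and ¬◇¬p3 at w1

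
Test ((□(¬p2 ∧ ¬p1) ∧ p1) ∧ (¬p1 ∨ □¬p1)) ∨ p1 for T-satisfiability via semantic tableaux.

1. ((□(¬p2 ∧ ¬p1) ∧ p1) ∧ (¬p1 ∨ □¬p1)) ∨ p1, w0
2. p1, w0   [∨-rule on 1 (branches; this branch)]
Accessibility: w0Rw0

Satisfiable (open branch found)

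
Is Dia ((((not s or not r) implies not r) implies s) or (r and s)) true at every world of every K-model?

Not valid

Tableau for the negation not Dia ((((not s or not r) implies not r) implies s) or (r and s)):
1. not Dia ((((not s or not r) implies not r) implies s) or (r and s)), u
The negation has an open branch (countermodel exists).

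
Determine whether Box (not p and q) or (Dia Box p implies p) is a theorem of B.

Valid in B

Tableau for the negation not (Box (not p and q) or (Dia Box p implies p)):
1. not (Box (not p and q) or (Dia Box p implies p)), 0
2. not Box (not p and q), 0
3. not (Dia Box p implies p), 0
4. Dia Box p, 0
5. not p, 0
6. not (not p and q), 1
7. not q, 1
8. Box p, 2
9. p, 0
Accessibility: 0R0, 0R1, 0R2, 1R0, 1R1, 2R0, 2R2
Branch closes: p and not p both at 0.
All branches of the negation close; one closing branch shown above.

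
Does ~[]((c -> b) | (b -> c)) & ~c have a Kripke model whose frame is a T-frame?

Unsatisfiable (every branch closes)

1. ~[]((c -> b) | (b -> c)) & ~c, w0
2. ~[]((c -> b) | (b -> c)), w0
3. ~c, w0
4. ~((c -> b) | (b -> c)), w1
5. ~(c -> b), w1
6. ~(b -> c), w1
7. c, w1
8. ~b, w1
9. b, w1
10. ~c, w1
Accessibility: w0Rw0, w0Rw1, w1Rw1
Branch closes: b and ~b both at w1.
(One branch shown.) All branches close.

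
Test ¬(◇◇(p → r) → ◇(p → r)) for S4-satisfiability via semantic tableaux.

1. ¬(◇◇(p → r) → ◇(p → r)), 0
2. ◇◇(p → r), 0   [¬→-rule on 1]
3. ¬◇(p → r), 0   [¬→-rule on 1]
4. ¬(p → r), 0   [¬◇-rule on 3 via 0R0]
5. p, 0   [¬→-rule on 4]
6. ¬r, 0   [¬→-rule on 4]
7. ◇(p → r), 1   [◇-rule on 2: fresh world 1, 0R1]
8. ¬(p → r), 1   [¬◇-rule on 3 via 0R1]
9. p, 1   [¬→-rule on 8]
10. ¬r, 1   [¬→-rule on 8]
11. p → r, 2   [◇-rule on 7: fresh world 2, 1R2]
12. ¬(p → r), 2   [¬◇-rule on 3 via 0R2]
13. p, 2   [¬→-rule on 12]
14. ¬r, 2   [¬→-rule on 12]
15. r, 2   [→-rule on 11 (branches; this branch)]
Accessibility: 0R0, 0R1, 0R2, 1R1, 1R2, 2R2
Branch closes: r and ¬r both at 2.
Every branch closes; the branch above is one of them.

Unsatisfiable (every branch closes)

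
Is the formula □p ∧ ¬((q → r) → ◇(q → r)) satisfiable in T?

1. □p ∧ ¬((q → r) → ◇(q → r)), w0
2. □p, w0   [∧-rule on 1]
3. ¬((q → r) → ◇(q → r)), w0   [∧-rule on 1]
4. q → r, w0   [¬→-rule on 3]
5. ¬◇(q → r), w0   [¬→-rule on 3]
6. p, w0   [□-rule on 2 via w0Rw0]
7. ¬(q → r), w0   [¬◇-rule on 5 via w0Rw0]
8. q, w0   [¬→-rule on 7]
9. ¬r, w0   [¬→-rule on 7]
10. r, w0   [→-rule on 4 (branches; this branch)]
Accessibility: w0Rw0
Branch closes: r and ¬r both at w0.
(One branch shown.) All branches close.

Unsatisfiable (every branch closes)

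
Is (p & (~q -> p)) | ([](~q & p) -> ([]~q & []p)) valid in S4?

Yes, valid

Tableau for the negation ~((p & (~q -> p)) | ([](~q & p) -> ([]~q & []p))):
1. ~((p & (~q -> p)) | ([](~q & p) -> ([]~q & []p))), w0
2. ~(p & (~q -> p)), w0
3. ~([](~q & p) -> ([]~q & []p)), w0
4. [](~q & p), w0
5. ~([]~q & []p), w0
6. ~q & p, w0
7. ~q, w0
8. p, w0
9. ~(~q -> p), w0
10. ~p, w0
Accessibility: w0Rw0
Branch closes: p and ~p both at w0.
All branches of the negation close; one closing branch shown above.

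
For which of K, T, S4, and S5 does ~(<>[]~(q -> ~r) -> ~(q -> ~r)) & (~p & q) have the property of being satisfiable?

K, T, S4

S5-tableau for the formula:
1. ~(<>[]~(q -> ~r) -> ~(q -> ~r)) & (~p & q), u
2. ~(<>[]~(q -> ~r) -> ~(q -> ~r)), u
3. ~p & q, u
4. <>[]~(q -> ~r), u
5. q -> ~r, u
6. ~p, u
7. q, u
8. ~r, u
9. []~(q -> ~r), v
10. ~(q -> ~r), u
11. r, u
Accessibility: uRu, uRv, vRu, vRv
Branch closes: r and ~r both at u.
Every branch closes (one shown): unsatisfiable in S5.
S4-tableau for the formula:
1. ~(<>[]~(q -> ~r) -> ~(q -> ~r)) & (~p & q), u
2. ~(<>[]~(q -> ~r) -> ~(q -> ~r)), u
3. ~p & q, u
4. <>[]~(q -> ~r), u
5. q -> ~r, u
6. ~p, u
7. q, u
8. ~r, u
9. []~(q -> ~r), v
10. ~(q -> ~r), v
11. q, v
12. r, v
Accessibility: uRu, uRv, vRv
Complete open branch: satisfiable in S4, hence also in K, T (this S4-model is also a K-model and a T-model).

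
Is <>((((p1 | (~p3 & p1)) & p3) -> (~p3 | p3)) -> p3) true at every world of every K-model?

Not valid

Tableau for the negation ~<>((((p1 | (~p3 & p1)) & p3) -> (~p3 | p3)) -> p3):
1. ~<>((((p1 | (~p3 & p1)) & p3) -> (~p3 | p3)) -> p3), u
The negation has an open branch (countermodel exists).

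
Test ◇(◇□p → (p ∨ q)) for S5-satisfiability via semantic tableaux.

Satisfiable (open branch found)

1. ◇(◇□p → (p ∨ q)), 0
2. ◇□p → (p ∨ q), 1
3. p ∨ q, 1
4. q, 1
Accessibility: 0R0, 0R1, 1R0, 1R1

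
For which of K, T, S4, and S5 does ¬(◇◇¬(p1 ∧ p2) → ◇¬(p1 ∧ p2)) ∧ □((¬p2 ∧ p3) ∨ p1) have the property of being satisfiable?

S4-tableau for the formula:
1. ¬(◇◇¬(p1 ∧ p2) → ◇¬(p1 ∧ p2)) ∧ □((¬p2 ∧ p3) ∨ p1), w0
2. ¬(◇◇¬(p1 ∧ p2) → ◇¬(p1 ∧ p2)), w0   [∧-rule on 1]
3. □((¬p2 ∧ p3) ∨ p1), w0   [∧-rule on 1]
4. ◇◇¬(p1 ∧ p2), w0   [¬→-rule on 2]
5. ¬◇¬(p1 ∧ p2), w0   [¬→-rule on 2]
6. (¬p2 ∧ p3) ∨ p1, w0   [□-rule on 3 via w0Rw0]
7. p1 ∧ p2, w0   [¬◇-rule on 5 via w0Rw0]
8. p1, w0   [∧-rule on 7]
9. p2, w0   [∧-rule on 7]
10. ◇¬(p1 ∧ p2), w1   [◇-rule on 4: fresh world w1, w0Rw1]
11. (¬p2 ∧ p3) ∨ p1, w1   [□-rule on 3 via w0Rw1]
12. p1 ∧ p2, w1   [¬◇-rule on 5 via w0Rw1]
13. p1, w1   [∧-rule on 12]
14. p2, w1   [∧-rule on 12]
15. ¬(p1 ∧ p2), w2   [◇-rule on 10: fresh world w2, w1Rw2]
16. (¬p2 ∧ p3) ∨ p1, w2   [□-rule on 3 via w0Rw2]
17. p1 ∧ p2, w2   [¬◇-rule on 5 via w0Rw2]
18. p1, w2   [∧-rule on 17]
19. p2, w2   [∧-rule on 17]
20. ¬p2, w2   [¬∧-rule on 15 (branches; this branch)]
Accessibility: w0Rw0, w0Rw1, w0Rw2, w1Rw1, w1Rw2, w2Rw2
Branch closes: p2 and ¬p2 both at w2.
Every branch closes (one shown): unsatisfiable in S4, hence also in S5 (every S5-frame is an S4-frame).
T-tableau for the formula:
1. ¬(◇◇¬(p1 ∧ p2) → ◇¬(p1 ∧ p2)) ∧ □((¬p2 ∧ p3) ∨ p1), w0
2. ¬(◇◇¬(p1 ∧ p2) → ◇¬(p1 ∧ p2)), w0   [∧-rule on 1]
3. □((¬p2 ∧ p3) ∨ p1), w0   [∧-rule on 1]
4. ◇◇¬(p1 ∧ p2), w0   [¬→-rule on 2]
5. ¬◇¬(p1 ∧ p2), w0   [¬→-rule on 2]
6. (¬p2 ∧ p3) ∨ p1, w0   [□-rule on 3 via w0Rw0]
7. p1 ∧ p2, w0   [¬◇-rule on 5 via w0Rw0]
8. p1, w0   [∧-rule on 7]
9. p2, w0   [∧-rule on 7]
10. ◇¬(p1 ∧ p2), w1   [◇-rule on 4: fresh world w1, w0Rw1]
11. (¬p2 ∧ p3) ∨ p1, w1   [□-rule on 3 via w0Rw1]
12. p1 ∧ p2, w1   [¬◇-rule on 5 via w0Rw1]
13. p1, w1   [∧-rule on 12]
14. p2, w1   [∧-rule on 12]
15. ¬(p1 ∧ p2), w2   [◇-rule on 10: fresh world w2, w1Rw2]
16. ¬p2, w2   [¬∧-rule on 15 (branches; this branch)]
Accessibility: w0Rw0, w0Rw1, w1Rw1, w1Rw2, w2Rw2
Complete open branch: satisfiable in T, hence also in K (this T-model is also a K-model).

K, T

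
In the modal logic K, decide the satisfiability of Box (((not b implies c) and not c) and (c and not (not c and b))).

1. Box (((not b implies c) and not c) and (c and not (not c and b))), w0

Yes, satisfiable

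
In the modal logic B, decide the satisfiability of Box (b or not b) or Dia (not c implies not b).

1. Box (b or not b) or Dia (not c implies not b), w0
2. Dia (not c implies not b), w0   [or-rule on 1 (branches; this branch)]
3. not c implies not b, w1   [Dia-rule on 2: fresh world w1, w0Rw1]
4. not b, w1   [implies-rule on 3 (branches; this branch)]
Accessibility: w0Rw0, w0Rw1, w1Rw0, w1Rw1

Yes, satisfiable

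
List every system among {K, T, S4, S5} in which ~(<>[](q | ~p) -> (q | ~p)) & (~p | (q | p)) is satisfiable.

K, T, S4

S5-tableau for the formula:
1. ~(<>[](q | ~p) -> (q | ~p)) & (~p | (q | p)), u
2. ~(<>[](q | ~p) -> (q | ~p)), u
3. ~p | (q | p), u
4. <>[](q | ~p), u
5. ~(q | ~p), u
6. ~q, u
7. p, u
8. q | p, u
9. [](q | ~p), v
10. q | ~p, u
11. q | ~p, v
12. ~p, u
Accessibility: uRu, uRv, vRu, vRv
Branch closes: p and ~p both at u.
Every branch closes (one shown): unsatisfiable in S5.
S4-tableau for the formula:
1. ~(<>[](q | ~p) -> (q | ~p)) & (~p | (q | p)), u
2. ~(<>[](q | ~p) -> (q | ~p)), u
3. ~p | (q | p), u
4. <>[](q | ~p), u
5. ~(q | ~p), u
6. ~q, u
7. p, u
8. q | p, u
9. [](q | ~p), v
10. q | ~p, v
11. ~p, v
Accessibility: uRu, uRv, vRv
Complete open branch: satisfiable in S4, hence also in K, T (this S4-model is also a K-model and a T-model).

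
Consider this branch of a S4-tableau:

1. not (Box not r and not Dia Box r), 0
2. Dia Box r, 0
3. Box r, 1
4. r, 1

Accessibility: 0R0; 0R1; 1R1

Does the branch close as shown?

Not closed

No atom appears with both signs at the same world.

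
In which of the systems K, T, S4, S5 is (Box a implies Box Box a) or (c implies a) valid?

T, S4, S5

T-tableau for the negation not ((Box a implies Box Box a) or (c implies a)):
1. not ((Box a implies Box Box a) or (c implies a)), w0
2. not (Box a implies Box Box a), w0   [neg-or-rule on 1]
3. not (c implies a), w0   [neg-or-rule on 1]
4. Box a, w0   [neg-implies-rule on 2]
5. not Box Box a, w0   [neg-implies-rule on 2]
6. c, w0   [neg-implies-rule on 3]
7. not a, w0   [neg-implies-rule on 3]
8. a, w0   [Box-rule on 4 via w0Rw0]
Accessibility: w0Rw0
Branch closes: a and not a both at w0.
Every branch closes (one shown): valid in T, hence also in S4, S5 (every theorem of T is a theorem of S4 and S5).
K-tableau for the negation not ((Box a implies Box Box a) or (c implies a)):
1. not ((Box a implies Box Box a) or (c implies a)), w0
2. not (Box a implies Box Box a), w0   [neg-or-rule on 1]
3. not (c implies a), w0   [neg-or-rule on 1]
4. Box a, w0   [neg-implies-rule on 2]
5. not Box Box a, w0   [neg-implies-rule on 2]
6. c, w0   [neg-implies-rule on 3]
7. not a, w0   [neg-implies-rule on 3]
8. not Box a, w1   [neg-Box-rule on 5: fresh world w1, w0Rw1]
9. a, w1   [Box-rule on 4 via w0Rw1]
10. not a, w2   [neg-Box-rule on 8: fresh world w2, w1Rw2]
Accessibility: w0Rw1, w1Rw2
Complete open branch: countermodel on a K-frame, so not valid in K.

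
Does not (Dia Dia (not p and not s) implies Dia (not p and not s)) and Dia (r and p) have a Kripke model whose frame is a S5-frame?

1. not (Dia Dia (not p and not s) implies Dia (not p and not s)) and Dia (r and p), 0
2. not (Dia Dia (not p and not s) implies Dia (not p and not s)), 0
3. Dia (r and p), 0
4. Dia Dia (not p and not s), 0
5. not Dia (not p and not s), 0
6. not (not p and not s), 0
7. s, 0
8. r and p, 1
9. r, 1
10. p, 1
11. not (not p and not s), 1
12. s, 1
13. Dia (not p and not s), 2
14. not (not p and not s), 2
15. s, 2
16. not p and not s, 3
17. not p, 3
18. not s, 3
19. not (not p and not s), 3
20. s, 3
Accessibility: 0R0, 0R1, 0R2, 0R3, 1R0, 1R1, 1R2, 1R3, 2R0, 2R1, 2R2, 2R3, 3R0, 3R1, 3R2, 3R3
Branch closes: s and not s both at 3.
All branches of the tableau close; one closing branch shown above.

No, unsatisfiable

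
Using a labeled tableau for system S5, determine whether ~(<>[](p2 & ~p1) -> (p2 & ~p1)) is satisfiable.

No, unsatisfiable

1. ~(<>[](p2 & ~p1) -> (p2 & ~p1)), 0
2. <>[](p2 & ~p1), 0
3. ~(p2 & ~p1), 0
4. p1, 0
5. [](p2 & ~p1), 1
6. p2 & ~p1, 0
7. p2, 0
8. ~p1, 0
Accessibility: 0R0, 0R1, 1R0, 1R1
Branch closes: p1 and ~p1 both at 0.
Every branch closes; the branch above is one of them.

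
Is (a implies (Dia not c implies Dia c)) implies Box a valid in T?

Tableau for the negation not ((a implies (Dia not c implies Dia c)) implies Box a):
1. not ((a implies (Dia not c implies Dia c)) implies Box a), 0
2. a implies (Dia not c implies Dia c), 0
3. not Box a, 0
4. Dia not c implies Dia c, 0
5. Dia c, 0
6. not a, 1
7. c, 2
Accessibility: 0R0, 0R1, 0R2, 1R1, 2R2
The negation has an open branch (countermodel exists).

No, not valid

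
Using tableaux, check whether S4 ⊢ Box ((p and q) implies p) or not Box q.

Tableau for the negation not (Box ((p and q) implies p) or not Box q):
1. not (Box ((p and q) implies p) or not Box q), w0
2. not Box ((p and q) implies p), w0   [neg-or-rule on 1]
3. Box q, w0   [neg-or-rule on 1]
4. q, w0   [Box-rule on 3 via w0Rw0]
5. not ((p and q) implies p), w1   [neg-Box-rule on 2: fresh world w1, w0Rw1]
6. p and q, w1   [neg-implies-rule on 5]
7. not p, w1   [neg-implies-rule on 5]
8. p, w1   [and-rule on 6]
9. q, w1   [and-rule on 6]
Accessibility: w0Rw0, w0Rw1, w1Rw1
Branch closes: p and not p both at w1.
Every branch of the negation's tableau closes; the branch above is one of them.

Valid in S4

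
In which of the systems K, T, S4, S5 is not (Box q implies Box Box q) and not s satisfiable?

T-tableau for the formula:
1. not (Box q implies Box Box q) and not s, u
2. not (Box q implies Box Box q), u   [and-rule on 1]
3. not s, u   [and-rule on 1]
4. Box q, u   [neg-implies-rule on 2]
5. not Box Box q, u   [neg-implies-rule on 2]
6. q, u   [Box-rule on 4 via uRu]
7. not Box q, v   [neg-Box-rule on 5: fresh world v, uRv]
8. q, v   [Box-rule on 4 via uRv]
9. not q, w   [neg-Box-rule on 7: fresh world w, vRw]
Accessibility: uRu, uRv, vRv, vRw, wRw
Complete open branch: satisfiable in T, hence also in K (this T-model is also a K-model).
S4-tableau for the formula:
1. not (Box q implies Box Box q) and not s, u
2. not (Box q implies Box Box q), u   [and-rule on 1]
3. not s, u   [and-rule on 1]
4. Box q, u   [neg-implies-rule on 2]
5. not Box Box q, u   [neg-implies-rule on 2]
6. q, u   [Box-rule on 4 via uRu]
7. not Box q, v   [neg-Box-rule on 5: fresh world v, uRv]
8. q, v   [Box-rule on 4 via uRv]
9. not q, w   [neg-Box-rule on 7: fresh world w, vRw]
10. q, w   [Box-rule on 4 via uRw]
Accessibility: uRu, uRv, uRw, vRv, vRw, wRw
Branch closes: q and not q both at w.
Every branch closes (one shown): unsatisfiable in S4, hence also in S5 (every S5-frame is an S4-frame).

K, T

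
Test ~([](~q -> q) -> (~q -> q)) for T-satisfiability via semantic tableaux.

Unsatisfiable

1. ~([](~q -> q) -> (~q -> q)), u
2. [](~q -> q), u
3. ~(~q -> q), u
4. ~q, u
5. ~q -> q, u
6. q, u
Accessibility: uRu
Branch closes: q and ~q both at u.
All branches of the tableau close; one closing branch shown above.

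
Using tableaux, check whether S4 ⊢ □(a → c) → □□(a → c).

Tableau for the negation ¬(□(a → c) → □□(a → c)):
1. ¬(□(a → c) → □□(a → c)), 0
2. □(a → c), 0
3. ¬□□(a → c), 0
4. a → c, 0
5. c, 0
6. ¬□(a → c), 1
7. a → c, 1
8. c, 1
9. ¬(a → c), 2
10. a, 2
11. ¬c, 2
12. a → c, 2
13. c, 2
Accessibility: 0R0, 0R1, 0R2, 1R1, 1R2, 2R2
Branch closes: c and ¬c both at 2.
All branches of the negation close; one closing branch shown above.

Valid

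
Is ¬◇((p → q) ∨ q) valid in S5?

Tableau for the negation ◇((p → q) ∨ q):
1. ◇((p → q) ∨ q), u
2. (p → q) ∨ q, v
3. q, v
Accessibility: uRu, uRv, vRu, vRv
The negation has an open branch (countermodel exists).

Invalid (countermodel exists)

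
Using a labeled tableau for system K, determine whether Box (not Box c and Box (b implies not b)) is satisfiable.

1. Box (not Box c and Box (b implies not b)), 0

Satisfiable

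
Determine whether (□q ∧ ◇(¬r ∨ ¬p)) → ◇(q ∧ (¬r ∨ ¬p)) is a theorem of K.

Valid

Tableau for the negation ¬((□q ∧ ◇(¬r ∨ ¬p)) → ◇(q ∧ (¬r ∨ ¬p))):
1. ¬((□q ∧ ◇(¬r ∨ ¬p)) → ◇(q ∧ (¬r ∨ ¬p))), u
2. □q ∧ ◇(¬r ∨ ¬p), u
3. ¬◇(q ∧ (¬r ∨ ¬p)), u
4. □q, u
5. ◇(¬r ∨ ¬p), u
6. ¬r ∨ ¬p, v
7. ¬(q ∧ (¬r ∨ ¬p)), v
8. q, v
9. ¬p, v
10. ¬(¬r ∨ ¬p), v
11. r, v
12. p, v
Accessibility: uRv
Branch closes: p and ¬p both at v.
All branches of the negation close; one closing branch shown above.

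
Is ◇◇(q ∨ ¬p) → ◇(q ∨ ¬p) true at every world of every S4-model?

Tableau for the negation ¬(◇◇(q ∨ ¬p) → ◇(q ∨ ¬p)):
1. ¬(◇◇(q ∨ ¬p) → ◇(q ∨ ¬p)), u
2. ◇◇(q ∨ ¬p), u
3. ¬◇(q ∨ ¬p), u
4. ¬(q ∨ ¬p), u
5. ¬q, u
6. p, u
7. ◇(q ∨ ¬p), v
8. ¬(q ∨ ¬p), v
9. ¬q, v
10. p, v
11. q ∨ ¬p, w
12. ¬(q ∨ ¬p), w
13. ¬q, w
14. p, w
15. ¬p, w
Accessibility: uRu, uRv, uRw, vRv, vRw, wRw
Branch closes: p and ¬p both at w.
All branches of the negation close; one closing branch shown above.

Valid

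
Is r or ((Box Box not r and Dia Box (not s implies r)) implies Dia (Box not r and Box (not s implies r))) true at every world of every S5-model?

Valid

Tableau for the negation not (r or ((Box Box not r and Dia Box (not s implies r)) implies Dia (Box not r and Box (not s implies r)))):
1. not (r or ((Box Box not r and Dia Box (not s implies r)) implies Dia (Box not r and Box (not s implies r)))), 0
2. not r, 0
3. not ((Box Box not r and Dia Box (not s implies r)) implies Dia (Box not r and Box (not s implies r))), 0
4. Box Box not r and Dia Box (not s implies r), 0
5. not Dia (Box not r and Box (not s implies r)), 0
6. Box Box not r, 0
7. Dia Box (not s implies r), 0
8. not (Box not r and Box (not s implies r)), 0
9. Box not r, 0
10. not Box (not s implies r), 0
11. Box (not s implies r), 1
12. not (Box not r and Box (not s implies r)), 1
13. Box not r, 1
14. not r, 1
15. not s implies r, 0
16. not s implies r, 1
17. not Box (not s implies r), 1
18. s, 0
19. s, 1
20. not (not s implies r), 2
21. not s, 2
22. not r, 2
23. not (Box not r and Box (not s implies r)), 2
24. Box not r, 2
25. not s implies r, 2
26. not Box (not s implies r), 2
27. r, 2
Accessibility: 0R0, 0R1, 0R2, 1R0, 1R1, 1R2, 2R0, 2R1, 2R2
Branch closes: r and not r both at 2.
All branches of the negation close; one closing branch shown above.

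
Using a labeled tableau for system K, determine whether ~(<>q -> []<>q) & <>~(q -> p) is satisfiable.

Satisfiable (open branch found)

1. ~(<>q -> []<>q) & <>~(q -> p), w0
2. ~(<>q -> []<>q), w0   [&-rule on 1]
3. <>~(q -> p), w0   [&-rule on 1]
4. <>q, w0   [~->-rule on 2]
5. ~[]<>q, w0   [~->-rule on 2]
6. ~(q -> p), w1   [<>-rule on 3: fresh world w1, w0Rw1]
7. q, w1   [~->-rule on 6]
8. ~p, w1   [~->-rule on 6]
9. q, w2   [<>-rule on 4: fresh world w2, w0Rw2]
10. ~<>q, w3   [~[]-rule on 5: fresh world w3, w0Rw3]
Accessibility: w0Rw1, w0Rw2, w0Rw3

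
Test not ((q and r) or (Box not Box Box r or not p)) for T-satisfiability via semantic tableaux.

1. not ((q and r) or (Box not Box Box r or not p)), 0
2. not (q and r), 0
3. not (Box not Box Box r or not p), 0
4. not Box not Box Box r, 0
5. p, 0
6. not r, 0
7. Box Box r, 1
8. Box r, 1
9. r, 1
Accessibility: 0R0, 0R1, 1R1

Satisfiable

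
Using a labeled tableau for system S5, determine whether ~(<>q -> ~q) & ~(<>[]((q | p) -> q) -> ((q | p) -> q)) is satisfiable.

1. ~(<>q -> ~q) & ~(<>[]((q | p) -> q) -> ((q | p) -> q)), 0
2. ~(<>q -> ~q), 0   [&-rule on 1]
3. ~(<>[]((q | p) -> q) -> ((q | p) -> q)), 0   [&-rule on 1]
4. <>q, 0   [~->-rule on 2]
5. q, 0   [~->-rule on 2]
6. <>[]((q | p) -> q), 0   [~->-rule on 3]
7. ~((q | p) -> q), 0   [~->-rule on 3]
8. q | p, 0   [~->-rule on 7]
9. ~q, 0   [~->-rule on 7]
Accessibility: 0R0
Branch closes: q and ~q both at 0.
All branches of the tableau close; one closing branch shown above.

Unsatisfiable (every branch closes)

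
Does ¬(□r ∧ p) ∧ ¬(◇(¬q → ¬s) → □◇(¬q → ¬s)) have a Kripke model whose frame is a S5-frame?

1. ¬(□r ∧ p) ∧ ¬(◇(¬q → ¬s) → □◇(¬q → ¬s)), u
2. ¬(□r ∧ p), u   [∧-rule on 1]
3. ¬(◇(¬q → ¬s) → □◇(¬q → ¬s)), u   [∧-rule on 1]
4. ◇(¬q → ¬s), u   [¬→-rule on 3]
5. ¬□◇(¬q → ¬s), u   [¬→-rule on 3]
6. ¬p, u   [¬∧-rule on 2 (branches; this branch)]
7. ¬q → ¬s, v   [◇-rule on 4: fresh world v, uRv]
8. ¬s, v   [→-rule on 7 (branches; this branch)]
9. ¬◇(¬q → ¬s), w   [¬□-rule on 5: fresh world w, uRw]
10. ¬(¬q → ¬s), u   [¬◇-rule on 9 via wRu]
11. ¬q, u   [¬→-rule on 10]
12. s, u   [¬→-rule on 10]
13. ¬(¬q → ¬s), v   [¬◇-rule on 9 via wRv]
14. ¬q, v   [¬→-rule on 13]
15. s, v   [¬→-rule on 13]
Accessibility: uRu, uRv, uRw, vRu, vRv, vRw, wRu, wRv, wRw
Branch closes: s and ¬s both at v.
Every branch closes; the branch above is one of them.

Unsatisfiable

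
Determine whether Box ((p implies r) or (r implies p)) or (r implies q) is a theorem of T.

Yes, valid

Tableau for the negation not (Box ((p implies r) or (r implies p)) or (r implies q)):
1. not (Box ((p implies r) or (r implies p)) or (r implies q)), u
2. not Box ((p implies r) or (r implies p)), u   [neg-or-rule on 1]
3. not (r implies q), u   [neg-or-rule on 1]
4. r, u   [neg-implies-rule on 3]
5. not q, u   [neg-implies-rule on 3]
6. not ((p implies r) or (r implies p)), v   [neg-Box-rule on 2: fresh world v, uRv]
7. not (p implies r), v   [neg-or-rule on 6]
8. not (r implies p), v   [neg-or-rule on 6]
9. p, v   [neg-implies-rule on 7]
10. not r, v   [neg-implies-rule on 7]
11. r, v   [neg-implies-rule on 8]
12. not p, v   [neg-implies-rule on 8]
Accessibility: uRu, uRv, vRv
Branch closes: r and not r both at v.
Every branch of the negation's tableau closes; the branch above is one of them.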